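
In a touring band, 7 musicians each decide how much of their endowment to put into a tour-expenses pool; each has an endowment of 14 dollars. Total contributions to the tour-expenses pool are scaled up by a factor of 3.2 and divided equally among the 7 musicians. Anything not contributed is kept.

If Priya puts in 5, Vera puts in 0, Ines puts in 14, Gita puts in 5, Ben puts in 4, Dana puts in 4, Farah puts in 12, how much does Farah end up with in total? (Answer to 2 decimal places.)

Total contributed: 5 + 0 + 14 + 5 + 4 + 4 + 12 = 44.
Each receives 3.2 × 44 / 7 = 20.11 from the tour-expenses pool.
Farah keeps 14 − 12 = 2, so Farah's payoff is 2 + 20.11 = 22.11.

22.11 dollars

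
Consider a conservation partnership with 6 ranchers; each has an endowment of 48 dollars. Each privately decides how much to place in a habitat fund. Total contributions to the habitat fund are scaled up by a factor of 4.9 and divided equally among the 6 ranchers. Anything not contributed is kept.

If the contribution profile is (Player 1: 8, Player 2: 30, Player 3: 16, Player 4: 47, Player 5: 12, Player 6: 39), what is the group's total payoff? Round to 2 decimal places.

Total contributed: 8 + 30 + 16 + 47 + 12 + 39 = 152; total kept: 6 × 48 − 152 = 136.
The habitat fund pays out 4.9 × 152 = 744.80 in aggregate.
Group total = 136 + 744.80 = 880.80.

880.80 dollars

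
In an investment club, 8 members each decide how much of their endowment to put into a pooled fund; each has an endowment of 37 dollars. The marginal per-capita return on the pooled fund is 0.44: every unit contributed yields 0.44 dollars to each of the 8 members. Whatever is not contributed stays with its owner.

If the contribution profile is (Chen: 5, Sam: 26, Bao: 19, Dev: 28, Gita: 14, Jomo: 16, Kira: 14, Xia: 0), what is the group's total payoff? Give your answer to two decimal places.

603.44 dollars

Total contributed: 5 + 26 + 19 + 28 + 14 + 16 + 14 + 0 = 122; total kept: 8 × 37 − 122 = 174.
The pooled fund pays out 0.44 × 8 × 122 = 429.44 in aggregate.
Group total = 174 + 429.44 = 603.44.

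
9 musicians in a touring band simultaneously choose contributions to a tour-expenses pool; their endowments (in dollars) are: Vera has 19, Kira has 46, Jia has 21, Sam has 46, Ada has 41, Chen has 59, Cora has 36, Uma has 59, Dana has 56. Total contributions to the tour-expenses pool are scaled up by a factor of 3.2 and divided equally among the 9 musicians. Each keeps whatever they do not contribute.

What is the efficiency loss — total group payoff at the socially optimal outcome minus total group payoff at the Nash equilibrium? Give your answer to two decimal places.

842.60 dollars

The private return per contributed unit is 3.2/9 = 0.3556 < 1 for every player regardless of endowment, so the Nash equilibrium is zero contribution and the group total is Σ E_j = 19 + 46 + 21 + 46 + 41 + 59 + 36 + 59 + 56 = 383.
Each contributed unit returns 3.200 to the group, so the social optimum is full contribution by everyone: group total = 3.200 × 383 = 1225.60.
Efficiency loss = (3.200 − 1) × 383 = 842.60.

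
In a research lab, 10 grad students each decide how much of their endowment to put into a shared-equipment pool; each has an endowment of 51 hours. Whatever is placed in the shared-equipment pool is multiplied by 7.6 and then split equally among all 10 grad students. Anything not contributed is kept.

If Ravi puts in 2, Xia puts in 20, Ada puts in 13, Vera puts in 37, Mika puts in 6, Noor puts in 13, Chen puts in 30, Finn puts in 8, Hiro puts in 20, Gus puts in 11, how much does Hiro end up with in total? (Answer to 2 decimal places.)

Total contributed: 2 + 20 + 13 + 37 + 6 + 13 + 30 + 8 + 20 + 11 = 160.
Each receives 7.6 × 160 / 10 = 121.60 from the shared-equipment pool.
Hiro keeps 51 − 20 = 31, so Hiro's payoff is 31 + 121.60 = 152.60.

152.60 hours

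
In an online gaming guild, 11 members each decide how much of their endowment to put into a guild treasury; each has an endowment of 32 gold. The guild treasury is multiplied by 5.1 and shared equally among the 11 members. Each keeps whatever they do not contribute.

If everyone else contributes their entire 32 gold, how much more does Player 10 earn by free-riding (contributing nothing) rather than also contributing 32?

17.16 gold

Switching from a contribution of 32 to 0 lets Player 10 keep an extra 32 gold, but lowers the guild treasury by 32, which costs Player 10 their own share of that drop: 5.1/11 × 32 = 14.84.
Net gain = 32 − 14.84 = 17.16. The private return per contributed unit (0.4636) is below 1, so free-riding is indeed the best response regardless of what the others do.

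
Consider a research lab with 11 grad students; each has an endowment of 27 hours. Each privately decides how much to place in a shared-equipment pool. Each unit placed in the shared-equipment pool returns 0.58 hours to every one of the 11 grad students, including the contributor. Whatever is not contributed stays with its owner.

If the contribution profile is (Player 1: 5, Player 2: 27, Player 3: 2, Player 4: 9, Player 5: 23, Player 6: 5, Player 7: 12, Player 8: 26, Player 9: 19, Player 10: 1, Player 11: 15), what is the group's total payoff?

Total contributed: 5 + 27 + 2 + 9 + 23 + 5 + 12 + 26 + 19 + 1 + 15 = 144; total kept: 11 × 27 − 144 = 153.
The shared-equipment pool pays out 0.58 × 11 × 144 = 918.72 in aggregate.
Group total = 153 + 918.72 = 1071.72.

1071.72 hours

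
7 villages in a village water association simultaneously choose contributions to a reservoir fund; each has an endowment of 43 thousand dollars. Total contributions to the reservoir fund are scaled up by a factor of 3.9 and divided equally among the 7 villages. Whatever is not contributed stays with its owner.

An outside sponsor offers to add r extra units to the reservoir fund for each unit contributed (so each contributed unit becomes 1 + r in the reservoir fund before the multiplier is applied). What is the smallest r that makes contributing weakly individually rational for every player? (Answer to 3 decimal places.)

0.795

With matching at rate r, one contributed unit becomes (1 + r) in the reservoir fund and returns 3.9 × (1 + r) / 7 to the contributor.
Setting this equal to 1: 1 + r = 7/3.9 = 1.7949.
So the minimum matching rate is r = 1.7949 − 1 = 0.795.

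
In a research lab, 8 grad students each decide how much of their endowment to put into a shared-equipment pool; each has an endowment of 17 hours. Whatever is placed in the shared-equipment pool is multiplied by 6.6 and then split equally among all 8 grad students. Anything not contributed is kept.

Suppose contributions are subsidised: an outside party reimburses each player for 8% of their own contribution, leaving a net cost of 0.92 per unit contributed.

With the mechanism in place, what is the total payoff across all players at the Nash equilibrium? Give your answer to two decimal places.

136.00 hours

Even with the mechanism, each unit contributed returns only (6.6/8) / 0.92 = 0.8967 per unit of net cost, so contributing nothing is still dominant.
At the Nash equilibrium no one contributes; group total payoff = 8 × 17 = 136.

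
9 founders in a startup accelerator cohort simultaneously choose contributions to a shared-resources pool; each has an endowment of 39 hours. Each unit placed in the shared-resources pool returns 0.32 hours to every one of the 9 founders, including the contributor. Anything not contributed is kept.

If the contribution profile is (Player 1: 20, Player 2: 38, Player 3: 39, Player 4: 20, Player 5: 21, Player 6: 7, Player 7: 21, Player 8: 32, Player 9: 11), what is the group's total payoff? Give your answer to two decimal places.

743.92 hours

Total contributed: 20 + 38 + 39 + 20 + 21 + 7 + 21 + 32 + 11 = 209; total kept: 9 × 39 − 209 = 142.
The shared-resources pool pays out 0.32 × 9 × 209 = 601.92 in aggregate.
Group total = 142 + 601.92 = 743.92.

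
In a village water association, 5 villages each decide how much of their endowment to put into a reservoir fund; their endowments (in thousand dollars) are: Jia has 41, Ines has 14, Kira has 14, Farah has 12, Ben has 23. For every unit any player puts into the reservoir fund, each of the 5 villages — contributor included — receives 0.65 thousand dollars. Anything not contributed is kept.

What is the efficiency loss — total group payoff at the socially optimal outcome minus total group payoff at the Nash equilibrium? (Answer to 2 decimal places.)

The private return per contributed unit is 0.65 < 1 for everyone, so the Nash equilibrium is zero contribution and the group total is Σ E_j = 41 + 14 + 14 + 12 + 23 = 104.
Each contributed unit returns 3.250 to the group, so the social optimum is full contribution by everyone: group total = 3.250 × 104 = 338.00.
Efficiency loss = (3.250 − 1) × 104 = 234.00.

234.00 thousand dollars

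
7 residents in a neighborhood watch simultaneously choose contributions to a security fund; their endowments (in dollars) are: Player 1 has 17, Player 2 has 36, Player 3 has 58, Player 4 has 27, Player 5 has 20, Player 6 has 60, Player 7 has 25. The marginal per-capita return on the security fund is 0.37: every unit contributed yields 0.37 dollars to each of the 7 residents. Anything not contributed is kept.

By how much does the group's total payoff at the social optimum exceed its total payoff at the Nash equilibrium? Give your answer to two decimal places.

386.37 dollars

The private return per contributed unit is 0.37 < 1 for everyone, so the Nash equilibrium is zero contribution and the group total is Σ E_j = 17 + 36 + 58 + 27 + 20 + 60 + 25 = 243.
Each contributed unit returns 2.590 to the group, so the social optimum is full contribution by everyone: group total = 2.590 × 243 = 629.37.
Efficiency loss = (2.590 − 1) × 243 = 386.37.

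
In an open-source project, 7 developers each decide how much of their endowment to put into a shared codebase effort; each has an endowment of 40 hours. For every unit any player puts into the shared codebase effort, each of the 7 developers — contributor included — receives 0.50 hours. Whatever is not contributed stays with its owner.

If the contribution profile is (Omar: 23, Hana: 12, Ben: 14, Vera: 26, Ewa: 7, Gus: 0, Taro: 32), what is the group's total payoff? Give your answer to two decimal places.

Total contributed: 23 + 12 + 14 + 26 + 7 + 0 + 32 = 114; total kept: 7 × 40 − 114 = 166.
The shared codebase effort pays out 0.50 × 7 × 114 = 399.00 in aggregate.
Group total = 166 + 399.00 = 565.00.

565.00 hours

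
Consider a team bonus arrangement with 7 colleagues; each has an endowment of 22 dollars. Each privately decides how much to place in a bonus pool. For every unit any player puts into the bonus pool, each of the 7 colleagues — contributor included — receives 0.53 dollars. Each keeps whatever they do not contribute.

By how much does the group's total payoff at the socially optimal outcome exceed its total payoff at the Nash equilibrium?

417.34 dollars

The private return per contributed unit is 0.53 < 1, so contributing 0 is dominant for every player. At the Nash equilibrium everyone keeps their 22, and the group total is 7 × 22 = 154.
Each contributed unit returns 3.710 to the group as a whole (0.53 to each of 7 players), which exceeds 1, so the social optimum is full contribution: group total = 3.710 × 154 = 571.34.
Efficiency loss = 571.34 − 154 = 417.34.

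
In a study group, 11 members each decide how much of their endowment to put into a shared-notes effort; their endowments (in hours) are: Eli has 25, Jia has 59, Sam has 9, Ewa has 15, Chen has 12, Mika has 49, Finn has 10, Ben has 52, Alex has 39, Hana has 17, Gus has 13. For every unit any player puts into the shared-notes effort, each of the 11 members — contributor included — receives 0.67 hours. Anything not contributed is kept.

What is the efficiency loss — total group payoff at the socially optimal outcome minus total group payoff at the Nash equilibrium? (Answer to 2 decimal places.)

The private return per contributed unit is 0.67 < 1 for everyone, so the Nash equilibrium is zero contribution and the group total is Σ E_j = 25 + 59 + 9 + 15 + 12 + 49 + 10 + 52 + 39 + 17 + 13 = 300.
Each contributed unit returns 7.370 to the group, so the social optimum is full contribution by everyone: group total = 7.370 × 300 = 2211.00.
Efficiency loss = (7.370 − 1) × 300 = 1911.00.

1911.00 hours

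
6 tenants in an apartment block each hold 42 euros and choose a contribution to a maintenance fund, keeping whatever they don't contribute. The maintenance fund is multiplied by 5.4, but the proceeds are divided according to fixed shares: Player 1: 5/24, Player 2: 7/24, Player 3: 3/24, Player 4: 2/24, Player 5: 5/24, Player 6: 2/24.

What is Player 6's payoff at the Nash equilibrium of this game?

98.70 euros

Player j's private return per contributed unit is 5.4 × (j's share). Contributing is weakly dominant for j when that share is at least 1/5.4 = 0.1852, and contributing 0 is dominant otherwise.
Player 1, Player 2 and Player 5 clear that bar, contributing 42 each; the remaining 3 contribute 0. Total contributed: 126.
Player 6 keeps 42 and receives 5.4 × 126 × 2/24 = 56.70 from the maintenance fund, for a payoff of 98.70.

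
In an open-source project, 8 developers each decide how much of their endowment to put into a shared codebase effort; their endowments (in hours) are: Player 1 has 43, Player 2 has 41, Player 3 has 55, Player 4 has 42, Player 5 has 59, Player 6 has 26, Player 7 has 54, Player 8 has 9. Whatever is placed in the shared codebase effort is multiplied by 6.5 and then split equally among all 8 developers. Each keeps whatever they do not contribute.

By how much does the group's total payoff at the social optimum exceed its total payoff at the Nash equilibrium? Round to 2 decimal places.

The private return per contributed unit is 6.5/8 = 0.8125 < 1 for every player regardless of endowment, so the Nash equilibrium is zero contribution and the group total is Σ E_j = 43 + 41 + 55 + 42 + 59 + 26 + 54 + 9 = 329.
Each contributed unit returns 6.500 to the group, so the social optimum is full contribution by everyone: group total = 6.500 × 329 = 2138.50.
Efficiency loss = (6.500 − 1) × 329 = 1809.50.

1809.50 hours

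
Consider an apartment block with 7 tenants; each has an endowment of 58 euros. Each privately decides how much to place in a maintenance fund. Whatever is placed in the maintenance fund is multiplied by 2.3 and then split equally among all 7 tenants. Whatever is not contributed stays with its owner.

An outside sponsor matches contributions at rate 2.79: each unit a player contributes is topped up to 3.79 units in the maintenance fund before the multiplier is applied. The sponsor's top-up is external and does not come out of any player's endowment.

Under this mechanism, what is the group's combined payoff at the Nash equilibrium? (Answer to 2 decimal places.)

3539.10 euros

Under the mechanism each unit contributed yields 2.3 × 3.79 / 7 = 1.2453 back to its contributor per unit of net cost, which exceeds 1, making full contribution the dominant choice for everyone.
At the Nash equilibrium everyone contributes 58. Group total payoff = 2.3 × 3.79 × 406 = 3539.10.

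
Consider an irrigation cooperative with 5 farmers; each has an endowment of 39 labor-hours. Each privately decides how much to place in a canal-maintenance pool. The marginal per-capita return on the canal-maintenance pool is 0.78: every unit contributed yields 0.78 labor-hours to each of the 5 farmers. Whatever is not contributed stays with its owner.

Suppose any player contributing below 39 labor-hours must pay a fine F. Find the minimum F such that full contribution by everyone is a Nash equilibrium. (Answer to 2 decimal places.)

8.58 labor-hours

Given the others contribute fully, the best deviation is to contribute 0 (any partial contribution still incurs the fine and gives up units whose private return 0.78 is below 1).
Deviating from 39 to 0 saves 39 labor-hours but forfeits the deviator's share of the drop in the canal-maintenance pool: 0.78 × 39 = 30.42.
So the deviation gain is 39 − 30.42 = 8.58, and the fine must be at least 8.58 labor-hours to wipe it out.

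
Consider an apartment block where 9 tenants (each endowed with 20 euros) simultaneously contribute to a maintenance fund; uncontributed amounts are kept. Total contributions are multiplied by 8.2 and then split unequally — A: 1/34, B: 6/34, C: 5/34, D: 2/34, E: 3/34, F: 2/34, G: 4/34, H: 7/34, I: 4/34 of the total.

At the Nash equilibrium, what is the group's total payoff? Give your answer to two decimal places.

612.00 euros

Player j's private return per contributed unit is 8.2 × (j's share). Contributing is weakly dominant for j when that share is at least 1/8.2 = 0.1220, and contributing 0 is dominant otherwise.
B, C and H clear that bar, contributing 20 each; the remaining 6 contribute 0. Total contributed: 60.
The maintenance fund pays out 8.2 × 60 = 492.00 in total (split across the unequal shares, but the aggregate is all that matters for the group sum).
The 6 free-riders keep 20 each, adding 120. Group total = 120 + 492.00 = 612.00.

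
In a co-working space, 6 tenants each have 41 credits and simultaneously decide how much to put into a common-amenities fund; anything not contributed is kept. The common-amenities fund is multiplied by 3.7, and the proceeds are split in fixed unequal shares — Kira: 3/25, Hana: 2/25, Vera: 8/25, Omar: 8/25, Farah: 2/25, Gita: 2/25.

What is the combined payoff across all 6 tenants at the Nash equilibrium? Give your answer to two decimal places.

Each unit j contributes comes back to j as 3.7 × (j's share), so j prefers to contribute only if that share exceeds 1/3.7 = 0.2703; otherwise keeping the unit dominates.
The shares above 0.2703 belong to Vera and Omar, contributing 41 each; the remaining 4 contribute 0. Total contributed: 82.
The common-amenities fund pays out 3.7 × 82 = 303.40 in total (split across the unequal shares, but the aggregate is all that matters for the group sum).
The 4 free-riders keep 41 each, adding 164. Group total = 164 + 303.40 = 467.40.

467.40 credits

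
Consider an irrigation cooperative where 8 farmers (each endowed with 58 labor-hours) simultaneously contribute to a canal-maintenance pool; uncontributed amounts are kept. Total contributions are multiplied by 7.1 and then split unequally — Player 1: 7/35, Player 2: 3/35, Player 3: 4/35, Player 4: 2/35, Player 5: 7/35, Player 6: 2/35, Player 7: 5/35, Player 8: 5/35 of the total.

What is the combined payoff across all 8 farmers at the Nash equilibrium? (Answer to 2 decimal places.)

1879.20 labor-hours

For player j, contributing a unit is worthwhile iff 7.1 × (j's share) ≥ 1, i.e. iff j's share is at least 0.1408.
Player 1, Player 5, Player 7 and Player 8 clear that bar, contributing 58 each; the remaining 4 contribute 0. Total contributed: 232.
The canal-maintenance pool pays out 7.1 × 232 = 1647.20 in total (split across the unequal shares, but the aggregate is all that matters for the group sum).
The 4 free-riders keep 58 each, adding 232. Group total = 232 + 1647.20 = 1879.20.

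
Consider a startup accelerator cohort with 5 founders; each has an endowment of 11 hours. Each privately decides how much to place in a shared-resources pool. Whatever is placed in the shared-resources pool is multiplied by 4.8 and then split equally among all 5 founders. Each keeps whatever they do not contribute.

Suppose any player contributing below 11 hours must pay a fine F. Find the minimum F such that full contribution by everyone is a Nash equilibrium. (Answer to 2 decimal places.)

0.44 hours

Given the others contribute fully, the best deviation is to contribute 0 (any partial contribution still incurs the fine and gives up units whose private return 0.9600 is below 1).
Deviating from 11 to 0 saves 11 hours but forfeits the deviator's share of the drop in the shared-resources pool: 4.8/5 × 11 = 10.56.
So the deviation gain is 11 − 10.56 = 0.44, and the fine must be at least 0.44 hours to wipe it out.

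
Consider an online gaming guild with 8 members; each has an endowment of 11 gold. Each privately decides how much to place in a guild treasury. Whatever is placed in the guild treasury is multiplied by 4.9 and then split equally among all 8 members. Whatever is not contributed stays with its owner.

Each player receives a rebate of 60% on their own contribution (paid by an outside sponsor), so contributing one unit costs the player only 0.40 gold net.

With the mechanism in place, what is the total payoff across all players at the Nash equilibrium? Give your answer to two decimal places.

484.00 gold

Under the mechanism each unit contributed yields (4.9/8) / 0.40 = 1.5313 back to its contributor per unit of net cost, which exceeds 1, making full contribution the dominant choice for everyone.
At the Nash equilibrium everyone contributes 11. Group total payoff = 8 × (11 × 0.60 + 4.9 × 11) = 484.00.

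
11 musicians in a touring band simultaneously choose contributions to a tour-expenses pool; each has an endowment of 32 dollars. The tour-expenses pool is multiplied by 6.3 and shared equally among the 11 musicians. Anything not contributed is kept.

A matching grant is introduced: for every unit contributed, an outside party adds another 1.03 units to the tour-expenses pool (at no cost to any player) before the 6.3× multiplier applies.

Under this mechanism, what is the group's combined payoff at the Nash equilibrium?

With the mechanism, a contributed unit returns 6.3 × 2.03 / 11 = 1.1626 per unit of net cost to the contributor — now above 1 — so contributing fully is weakly dominant for every player.
At the Nash equilibrium everyone contributes 32. Group total payoff = 6.3 × 2.03 × 352 = 4501.73.

4501.73 dollars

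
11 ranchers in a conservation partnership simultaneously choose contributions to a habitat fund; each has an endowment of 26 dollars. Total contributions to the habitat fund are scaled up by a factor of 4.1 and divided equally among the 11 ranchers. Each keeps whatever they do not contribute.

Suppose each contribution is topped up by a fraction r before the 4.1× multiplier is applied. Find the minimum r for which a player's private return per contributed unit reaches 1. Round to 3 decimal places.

1.683

With matching at rate r, one contributed unit becomes (1 + r) in the habitat fund and returns 4.1 × (1 + r) / 11 to the contributor.
Setting this equal to 1: 1 + r = 11/4.1 = 2.6829.
So the minimum matching rate is r = 2.6829 − 1 = 1.683.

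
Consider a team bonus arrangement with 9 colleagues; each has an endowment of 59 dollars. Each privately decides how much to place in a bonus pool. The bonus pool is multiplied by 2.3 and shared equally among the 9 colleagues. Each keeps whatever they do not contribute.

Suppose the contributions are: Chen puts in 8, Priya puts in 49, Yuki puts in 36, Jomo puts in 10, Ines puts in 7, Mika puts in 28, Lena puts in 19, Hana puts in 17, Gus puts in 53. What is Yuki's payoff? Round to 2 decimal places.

81.01 dollars

Total contributed: 8 + 49 + 36 + 10 + 7 + 28 + 19 + 17 + 53 = 227.
Each receives 2.3 × 227 / 9 = 58.01 from the bonus pool.
Yuki keeps 59 − 36 = 23, so Yuki's payoff is 23 + 58.01 = 81.01.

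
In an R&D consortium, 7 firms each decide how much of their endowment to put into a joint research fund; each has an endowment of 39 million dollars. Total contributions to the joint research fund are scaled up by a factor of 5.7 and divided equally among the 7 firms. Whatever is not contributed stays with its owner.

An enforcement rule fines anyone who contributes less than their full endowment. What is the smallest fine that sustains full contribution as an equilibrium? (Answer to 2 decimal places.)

7.24 million dollars

Given the others contribute fully, the best deviation is to contribute 0 (any partial contribution still incurs the fine and gives up units whose private return 0.8143 is below 1).
Deviating from 39 to 0 saves 39 million dollars but forfeits the deviator's share of the drop in the joint research fund: 5.7/7 × 39 = 31.76.
So the deviation gain is 39 − 31.76 = 7.24, and the fine must be at least 7.24 million dollars to wipe it out.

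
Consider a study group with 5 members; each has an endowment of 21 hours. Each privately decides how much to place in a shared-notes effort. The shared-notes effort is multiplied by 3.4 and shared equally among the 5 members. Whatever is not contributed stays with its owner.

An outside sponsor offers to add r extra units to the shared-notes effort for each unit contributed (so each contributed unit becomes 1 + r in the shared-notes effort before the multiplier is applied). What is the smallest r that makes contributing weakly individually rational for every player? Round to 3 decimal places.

0.471

With matching at rate r, one contributed unit becomes (1 + r) in the shared-notes effort and returns 3.4 × (1 + r) / 5 to the contributor.
Setting this equal to 1: 1 + r = 5/3.4 = 1.4706.
So the minimum matching rate is r = 1.4706 − 1 = 0.471.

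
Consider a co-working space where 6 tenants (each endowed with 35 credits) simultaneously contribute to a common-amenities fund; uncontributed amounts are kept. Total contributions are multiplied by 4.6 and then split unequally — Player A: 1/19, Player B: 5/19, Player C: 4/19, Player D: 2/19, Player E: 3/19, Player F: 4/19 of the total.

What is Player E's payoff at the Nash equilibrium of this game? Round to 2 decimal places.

Player j's private return per contributed unit is 4.6 × (j's share). Contributing is weakly dominant for j when that share is at least 1/4.6 = 0.2174, and contributing 0 is dominant otherwise.
Only Player B (5/19) clears that bar, contributing 35; the remaining 5 contribute 0. Total contributed: 35.
Player E keeps 35 and receives 4.6 × 35 × 3/19 = 25.42 from the common-amenities fund, for a payoff of 60.42.

60.42 credits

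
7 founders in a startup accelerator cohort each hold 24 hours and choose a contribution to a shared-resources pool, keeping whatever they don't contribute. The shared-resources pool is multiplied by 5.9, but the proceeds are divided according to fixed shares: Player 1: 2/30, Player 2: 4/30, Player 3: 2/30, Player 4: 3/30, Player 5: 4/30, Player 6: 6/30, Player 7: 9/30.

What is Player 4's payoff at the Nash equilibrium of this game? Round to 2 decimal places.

52.32 hours

Player j's private return per contributed unit is 5.9 × (j's share). Contributing is weakly dominant for j when that share is at least 1/5.9 = 0.1695, and contributing 0 is dominant otherwise.
The shares above 0.1695 belong to Player 6 and Player 7, contributing 24 each; the remaining 5 contribute 0. Total contributed: 48.
Player 4 keeps 24 and receives 5.9 × 48 × 3/30 = 28.32 from the shared-resources pool, for a payoff of 52.32.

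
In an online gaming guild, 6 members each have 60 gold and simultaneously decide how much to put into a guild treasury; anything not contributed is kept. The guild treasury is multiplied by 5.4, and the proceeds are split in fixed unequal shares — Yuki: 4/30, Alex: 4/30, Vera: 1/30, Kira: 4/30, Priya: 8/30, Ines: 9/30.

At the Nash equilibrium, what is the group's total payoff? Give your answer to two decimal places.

888.00 gold

A player with share s gets back 5.4·s per unit contributed, so full contribution is dominant for anyone with s > 1/5.4 = 0.1852 and zero contribution is dominant for anyone below.
Priya and Ines are above the threshold, contributing 60 each; the remaining 4 contribute 0. Total contributed: 120.
The guild treasury pays out 5.4 × 120 = 648.00 in total (split across the unequal shares, but the aggregate is all that matters for the group sum).
The 4 free-riders keep 60 each, adding 240. Group total = 240 + 648.00 = 888.00.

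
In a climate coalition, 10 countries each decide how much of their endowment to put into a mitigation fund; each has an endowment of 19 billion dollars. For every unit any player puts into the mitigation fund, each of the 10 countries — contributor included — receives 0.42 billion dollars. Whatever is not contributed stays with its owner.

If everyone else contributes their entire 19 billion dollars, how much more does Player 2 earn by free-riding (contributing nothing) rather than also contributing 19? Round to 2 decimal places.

11.02 billion dollars

Switching from a contribution of 19 to 0 lets Player 2 keep an extra 19 billion dollars, but lowers the mitigation fund by 19, which costs Player 2 their own share of that drop: 0.42 × 19 = 7.98.
Net gain = 19 − 7.98 = 11.02. The private return per contributed unit (0.42) is below 1, so free-riding is indeed the best response regardless of what the others do.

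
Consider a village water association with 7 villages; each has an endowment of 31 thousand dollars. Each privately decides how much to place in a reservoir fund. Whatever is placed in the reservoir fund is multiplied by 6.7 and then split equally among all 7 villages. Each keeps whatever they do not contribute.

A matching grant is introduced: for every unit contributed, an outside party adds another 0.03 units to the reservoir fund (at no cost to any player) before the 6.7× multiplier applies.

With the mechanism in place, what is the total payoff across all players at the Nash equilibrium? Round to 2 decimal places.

With the mechanism, a contributed unit returns 6.7 × 1.03 / 7 = 0.9859 per unit of net cost — still below 1 — so contributing 0 remains dominant for every player.
At the Nash equilibrium no one contributes; group total payoff = 7 × 31 = 217.

217.00 thousand dollars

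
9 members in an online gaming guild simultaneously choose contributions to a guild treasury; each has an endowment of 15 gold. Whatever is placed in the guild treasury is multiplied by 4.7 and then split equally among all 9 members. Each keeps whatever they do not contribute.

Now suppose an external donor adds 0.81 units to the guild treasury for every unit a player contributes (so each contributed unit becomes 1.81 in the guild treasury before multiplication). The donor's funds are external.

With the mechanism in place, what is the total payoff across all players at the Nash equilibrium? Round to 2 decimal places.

With the mechanism, a contributed unit returns 4.7 × 1.81 / 9 = 0.9452 per unit of net cost — still below 1 — so contributing 0 remains dominant for every player.
At the Nash equilibrium no one contributes; group total payoff = 9 × 15 = 135.

135.00 gold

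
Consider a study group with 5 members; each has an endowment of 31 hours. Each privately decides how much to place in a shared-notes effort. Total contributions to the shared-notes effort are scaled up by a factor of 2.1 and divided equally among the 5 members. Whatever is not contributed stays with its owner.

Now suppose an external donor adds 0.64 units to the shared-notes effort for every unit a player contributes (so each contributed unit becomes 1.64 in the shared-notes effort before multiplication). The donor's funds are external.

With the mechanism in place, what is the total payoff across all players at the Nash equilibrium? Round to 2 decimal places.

155.00 hours

The effective private return is 2.1 × 1.64 / 5 = 0.6888, which is still under 1, so the mechanism doesn't change anyone's dominant strategy: zero contribution.
At the Nash equilibrium no one contributes; group total payoff = 5 × 31 = 155.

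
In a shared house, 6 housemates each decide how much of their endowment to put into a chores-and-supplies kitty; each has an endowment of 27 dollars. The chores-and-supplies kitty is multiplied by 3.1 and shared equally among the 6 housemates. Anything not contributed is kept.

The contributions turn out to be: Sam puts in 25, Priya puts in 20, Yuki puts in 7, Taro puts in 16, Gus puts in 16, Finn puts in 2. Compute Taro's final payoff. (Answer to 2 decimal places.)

Total contributed: 25 + 20 + 7 + 16 + 16 + 2 = 86.
Each receives 3.1 × 86 / 6 = 44.43 from the chores-and-supplies kitty.
Taro keeps 27 − 16 = 11, so Taro's payoff is 11 + 44.43 = 55.43.

55.43 dollars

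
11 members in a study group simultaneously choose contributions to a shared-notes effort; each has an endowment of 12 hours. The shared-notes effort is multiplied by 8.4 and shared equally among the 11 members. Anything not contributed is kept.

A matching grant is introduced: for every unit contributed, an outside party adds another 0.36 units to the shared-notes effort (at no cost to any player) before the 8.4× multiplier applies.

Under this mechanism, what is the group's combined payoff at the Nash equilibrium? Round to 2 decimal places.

Under the mechanism each unit contributed yields 8.4 × 1.36 / 11 = 1.0385 back to its contributor per unit of net cost, which exceeds 1, making full contribution the dominant choice for everyone.
So the Nash equilibrium is full contribution by all 11; the group earns 8.4 × 1.36 × 132 = 1507.97.

1507.97 hours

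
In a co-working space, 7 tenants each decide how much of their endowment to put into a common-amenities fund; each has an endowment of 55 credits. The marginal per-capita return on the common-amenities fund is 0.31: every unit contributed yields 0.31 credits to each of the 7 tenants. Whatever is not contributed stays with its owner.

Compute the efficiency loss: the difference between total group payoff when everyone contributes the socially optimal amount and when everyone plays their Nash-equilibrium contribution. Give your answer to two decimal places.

The private return per contributed unit is 0.31 < 1, so contributing 0 is dominant for every player. At the Nash equilibrium everyone keeps their 55, and the group total is 7 × 55 = 385.
Each contributed unit returns 2.170 to the group as a whole (0.31 to each of 7 players), which exceeds 1, so the social optimum is full contribution: group total = 2.170 × 385 = 835.45.
Efficiency loss = 835.45 − 385 = 450.45.

450.45 credits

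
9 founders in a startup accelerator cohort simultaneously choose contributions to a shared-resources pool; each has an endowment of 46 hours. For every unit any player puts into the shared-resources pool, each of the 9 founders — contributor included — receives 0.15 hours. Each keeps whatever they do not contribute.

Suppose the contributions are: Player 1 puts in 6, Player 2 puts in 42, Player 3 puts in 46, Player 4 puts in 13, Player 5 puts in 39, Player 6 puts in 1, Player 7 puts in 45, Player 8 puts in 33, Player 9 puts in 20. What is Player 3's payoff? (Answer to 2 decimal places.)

36.75 hours

Total contributed: 6 + 42 + 46 + 13 + 39 + 1 + 45 + 33 + 20 = 245.
Each receives 0.15 × 245 = 36.75 from the shared-resources pool.
Player 3 keeps 46 − 46 = 0, so Player 3's payoff is 0 + 36.75 = 36.75.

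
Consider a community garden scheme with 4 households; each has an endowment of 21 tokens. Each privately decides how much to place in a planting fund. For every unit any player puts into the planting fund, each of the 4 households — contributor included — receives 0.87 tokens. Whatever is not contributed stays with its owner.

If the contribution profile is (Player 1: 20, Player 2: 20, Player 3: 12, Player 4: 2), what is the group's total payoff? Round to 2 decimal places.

217.92 tokens

Total contributed: 20 + 20 + 12 + 2 = 54; total kept: 4 × 21 − 54 = 30.
The planting fund pays out 0.87 × 4 × 54 = 187.92 in aggregate.
Group total = 30 + 187.92 = 217.92.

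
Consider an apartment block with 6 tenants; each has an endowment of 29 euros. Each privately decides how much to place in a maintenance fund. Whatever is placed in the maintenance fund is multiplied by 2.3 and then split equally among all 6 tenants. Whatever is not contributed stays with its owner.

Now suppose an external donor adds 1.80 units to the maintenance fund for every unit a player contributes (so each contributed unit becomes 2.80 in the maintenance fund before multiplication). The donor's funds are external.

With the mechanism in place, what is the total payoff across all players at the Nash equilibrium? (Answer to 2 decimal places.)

1120.56 euros

With the mechanism, a contributed unit returns 2.3 × 2.80 / 6 = 1.0733 per unit of net cost to the contributor — now above 1 — so contributing fully is weakly dominant for every player.
At the Nash equilibrium everyone contributes 29. Group total payoff = 2.3 × 2.80 × 174 = 1120.56.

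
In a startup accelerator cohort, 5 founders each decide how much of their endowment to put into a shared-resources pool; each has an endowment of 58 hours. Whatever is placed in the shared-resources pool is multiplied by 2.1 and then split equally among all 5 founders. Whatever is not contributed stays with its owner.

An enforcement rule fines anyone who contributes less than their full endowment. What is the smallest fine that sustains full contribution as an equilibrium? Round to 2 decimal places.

Given the others contribute fully, the best deviation is to contribute 0 (any partial contribution still incurs the fine and gives up units whose private return 0.4200 is below 1).
Deviating from 58 to 0 saves 58 hours but forfeits the deviator's share of the drop in the shared-resources pool: 2.1/5 × 58 = 24.36.
So the deviation gain is 58 − 24.36 = 33.64, and the fine must be at least 33.64 hours to wipe it out.

33.64 hours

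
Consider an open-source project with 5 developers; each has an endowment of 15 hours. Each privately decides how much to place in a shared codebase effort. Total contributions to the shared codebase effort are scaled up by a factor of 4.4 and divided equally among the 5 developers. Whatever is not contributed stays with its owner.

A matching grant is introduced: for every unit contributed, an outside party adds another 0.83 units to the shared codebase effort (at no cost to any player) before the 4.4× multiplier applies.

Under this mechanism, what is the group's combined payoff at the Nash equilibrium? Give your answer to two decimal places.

603.90 hours

Under the mechanism each unit contributed yields 4.4 × 1.83 / 5 = 1.6104 back to its contributor per unit of net cost, which exceeds 1, making full contribution the dominant choice for everyone.
At the Nash equilibrium everyone contributes 15. Group total payoff = 4.4 × 1.83 × 75 = 603.90.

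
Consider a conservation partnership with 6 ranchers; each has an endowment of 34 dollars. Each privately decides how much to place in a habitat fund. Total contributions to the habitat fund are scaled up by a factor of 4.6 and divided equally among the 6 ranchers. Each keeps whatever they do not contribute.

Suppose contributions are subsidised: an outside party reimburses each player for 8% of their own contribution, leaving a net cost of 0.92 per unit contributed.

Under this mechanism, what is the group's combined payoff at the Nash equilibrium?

The effective private return is (4.6/6) / 0.92 = 0.8333, which is still under 1, so the mechanism doesn't change anyone's dominant strategy: zero contribution.
At the Nash equilibrium no one contributes; group total payoff = 6 × 34 = 204.

204.00 dollars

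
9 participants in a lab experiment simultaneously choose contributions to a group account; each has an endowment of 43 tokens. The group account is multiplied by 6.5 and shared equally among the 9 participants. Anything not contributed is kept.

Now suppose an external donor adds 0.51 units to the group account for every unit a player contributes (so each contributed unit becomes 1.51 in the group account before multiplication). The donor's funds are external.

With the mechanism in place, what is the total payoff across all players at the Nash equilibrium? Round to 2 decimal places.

The effective private return per unit is now 6.5 × 1.51 / 9 = 1.0906 > 1, so every player's dominant strategy flips to full contribution.
So the Nash equilibrium is full contribution by all 9; the group earns 6.5 × 1.51 × 387 = 3798.41.

3798.41 tokens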